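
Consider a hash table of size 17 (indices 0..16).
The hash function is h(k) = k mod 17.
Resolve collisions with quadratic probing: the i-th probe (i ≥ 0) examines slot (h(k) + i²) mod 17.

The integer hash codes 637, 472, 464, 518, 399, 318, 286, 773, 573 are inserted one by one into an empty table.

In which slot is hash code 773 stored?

0

Insert 637: h=8, slot 8 empty -> index 8.
Insert 472: h=13, slot 13 empty -> index 13.
Insert 464: h=5, slot 5 empty -> index 5.
Insert 518: h=8, slot 8 occupied -> index 9.
Insert 399: h=8, slots 8,9 occupied -> index 12.
Insert 318: h=12, slots 12,13 occupied -> index 16.
Insert 286: h=14, slot 14 empty -> index 14.
Insert 773: h=8, slots 8,9,12 occupied -> index 0.
Insert 573: h=12, slots 12,13,16 occupied -> index 4.
Table: [773, -, -, -, 573, 464, -, -, 637, 518, -, -, 399, 472, 286, -, 318]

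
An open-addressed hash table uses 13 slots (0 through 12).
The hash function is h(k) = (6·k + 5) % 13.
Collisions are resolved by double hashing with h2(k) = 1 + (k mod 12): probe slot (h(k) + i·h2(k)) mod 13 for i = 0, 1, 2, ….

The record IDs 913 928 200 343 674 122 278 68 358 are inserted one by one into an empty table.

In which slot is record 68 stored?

Insert 913: h=10, slot 10 empty → index 10.
Insert 928: h=9, slot 9 empty → index 9.
Insert 200: h=9, h2=9, slot 9 occupied → index 5.
Insert 343: h=9, h2=8, slot 9 occupied → index 4.
Insert 674: h=6, slot 6 empty → index 6.
Insert 122: h=9, h2=3, slot 9 occupied → index 12.
Insert 278: h=9, h2=3, slots 9,12 occupied → index 2.
Insert 68: h=10, h2=9, slots 10,6,2 occupied → index 11.
Insert 358: h=8, slot 8 empty → index 8.
Table: [-, -, 278, -, 343, 200, 674, -, 358, 928, 913, 68, 122]

11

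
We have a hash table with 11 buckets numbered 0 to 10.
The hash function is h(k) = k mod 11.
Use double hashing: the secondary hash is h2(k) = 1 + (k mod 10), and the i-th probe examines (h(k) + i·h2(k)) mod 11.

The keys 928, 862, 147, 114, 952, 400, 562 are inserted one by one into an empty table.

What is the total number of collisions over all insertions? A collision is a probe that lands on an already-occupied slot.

Insert 928: h=4, slot 4 empty -> index 4.
Insert 862: h=4, h2=3, slot 4 occupied -> index 7.
Insert 147: h=4, h2=8, slot 4 occupied -> index 1.
Insert 114: h=4, h2=5, slot 4 occupied -> index 9.
Insert 952: h=6, slot 6 empty -> index 6.
Insert 400: h=4, h2=1, slot 4 occupied -> index 5.
Insert 562: h=1, h2=3, slots 1,4,7 occupied -> index 10.
Table: [-, 147, -, -, 928, 400, 952, 862, -, 114, 562]

7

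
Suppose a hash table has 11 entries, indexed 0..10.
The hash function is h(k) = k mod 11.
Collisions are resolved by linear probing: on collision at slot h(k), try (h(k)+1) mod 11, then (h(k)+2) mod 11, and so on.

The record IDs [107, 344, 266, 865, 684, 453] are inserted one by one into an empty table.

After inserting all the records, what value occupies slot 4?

684

107: h=8 → slot 8
344: h=3 → slot 3
266: h=2 → slot 2
865: h=7 → slot 7
684: h=2, probe 2,3,4 → slot 4
453: h=2, probe 2,3,4,5 → slot 5
Table: [-, -, 266, 344, 684, 453, -, 865, 107, -, -]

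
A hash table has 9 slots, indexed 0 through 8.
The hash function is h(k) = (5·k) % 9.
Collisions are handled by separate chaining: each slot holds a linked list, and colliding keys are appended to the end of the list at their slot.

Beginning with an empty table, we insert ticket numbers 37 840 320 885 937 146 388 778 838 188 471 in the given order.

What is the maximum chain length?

37 -> bucket 5
840 -> bucket 6
320 -> bucket 7
885 -> bucket 6 (collision)
937 -> bucket 5 (collision)
146 -> bucket 1
388 -> bucket 5 (collision)
778 -> bucket 2
838 -> bucket 5 (collision)
188 -> bucket 4
471 -> bucket 6 (collision)
Final buckets:
0: -
1: 146
2: 778
3: -
4: 188
5: 37 -> 937 -> 388 -> 838
6: 840 -> 885 -> 471
7: 320
8: -

4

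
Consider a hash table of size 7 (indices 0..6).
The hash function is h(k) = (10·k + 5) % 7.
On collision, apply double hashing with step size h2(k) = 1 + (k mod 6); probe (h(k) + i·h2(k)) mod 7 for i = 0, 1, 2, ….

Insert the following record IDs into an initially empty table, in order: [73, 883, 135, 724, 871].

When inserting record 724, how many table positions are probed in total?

2

Insert 73: h=0, slot 0 empty -> index 0.
Insert 883: h=1, slot 1 empty -> index 1.
Insert 135: h=4, slot 4 empty -> index 4.
Insert 724: h=0, h2=5, slot 0 occupied -> index 5.
Insert 871: h=0, h2=2, slot 0 occupied -> index 2.
Table: [73, 883, 871, -, 135, 724, -]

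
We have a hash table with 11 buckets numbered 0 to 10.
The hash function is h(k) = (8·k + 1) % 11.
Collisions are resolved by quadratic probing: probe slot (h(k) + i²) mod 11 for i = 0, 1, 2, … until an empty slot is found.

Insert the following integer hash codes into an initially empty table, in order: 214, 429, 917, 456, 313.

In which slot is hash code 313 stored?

6

214 hashes to 8; slot 8 is free -> place at 8.
429 hashes to 1; slot 1 is free -> place at 1.
917 hashes to 0; slot 0 is free -> place at 0.
456 hashes to 8; 8 taken -> place at 9.
313 hashes to 8; 8,9,1 taken -> place at 6.
Table: [917, 429, ∅, ∅, ∅, ∅, 313, ∅, 214, 456, ∅]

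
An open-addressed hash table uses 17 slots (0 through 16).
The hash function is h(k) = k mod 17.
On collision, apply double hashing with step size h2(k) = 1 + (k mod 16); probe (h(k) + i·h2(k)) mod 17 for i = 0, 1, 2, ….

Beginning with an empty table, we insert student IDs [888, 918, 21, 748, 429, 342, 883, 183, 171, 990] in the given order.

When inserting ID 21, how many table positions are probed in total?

Insert 888: h=4, slot 4 empty -> index 4.
Insert 918: h=0, slot 0 empty -> index 0.
Insert 21: h=4, h2=6, slot 4 occupied -> index 10.
Insert 748: h=0, h2=13, slot 0 occupied -> index 13.
Insert 429: h=4, h2=14, slot 4 occupied -> index 1.
Insert 342: h=2, slot 2 empty -> index 2.
Insert 883: h=16, slot 16 empty -> index 16.
Insert 183: h=13, h2=8, slots 13,4 occupied -> index 12.
Insert 171: h=1, h2=12, slots 1,13 occupied -> index 8.
Insert 990: h=4, h2=15, slots 4,2,0 occupied -> index 15.
Table: [918, 429, 342, ∅, 888, ∅, ∅, ∅, 171, ∅, 21, ∅, 183, 748, ∅, 990, 883]

2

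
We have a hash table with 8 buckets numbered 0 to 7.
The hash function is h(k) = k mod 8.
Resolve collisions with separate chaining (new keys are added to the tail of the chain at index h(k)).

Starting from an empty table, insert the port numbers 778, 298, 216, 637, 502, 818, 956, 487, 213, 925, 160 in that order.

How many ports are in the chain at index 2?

3

778 → bucket 2
298 → bucket 2 (collision)
216 → bucket 0
637 → bucket 5
502 → bucket 6
818 → bucket 2 (collision)
956 → bucket 4
487 → bucket 7
213 → bucket 5 (collision)
925 → bucket 5 (collision)
160 → bucket 0 (collision)
Final buckets:
0: 216 -> 160
1: _
2: 778 -> 298 -> 818
3: _
4: 956
5: 637 -> 213 -> 925
6: 502
7: 487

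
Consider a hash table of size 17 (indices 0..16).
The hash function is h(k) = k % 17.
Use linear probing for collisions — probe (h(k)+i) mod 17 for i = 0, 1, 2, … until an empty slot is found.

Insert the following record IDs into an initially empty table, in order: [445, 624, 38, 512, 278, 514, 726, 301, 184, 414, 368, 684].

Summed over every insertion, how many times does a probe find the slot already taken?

10

445 hashes to 3; slot 3 is free => place at 3.
624 hashes to 12; slot 12 is free => place at 12.
38 hashes to 4; slot 4 is free => place at 4.
512 hashes to 2; slot 2 is free => place at 2.
278 hashes to 6; slot 6 is free => place at 6.
514 hashes to 4; 4 taken => place at 5.
726 hashes to 12; 12 taken => place at 13.
301 hashes to 12; 12,13 taken => place at 14.
184 hashes to 14; 14 taken => place at 15.
414 hashes to 6; 6 taken => place at 7.
368 hashes to 11; slot 11 is free => place at 11.
684 hashes to 4; 4,5,6,7 taken => place at 8.
Table: [∅, ∅, 512, 445, 38, 514, 278, 414, 684, ∅, ∅, 368, 624, 726, 301, 184, ∅]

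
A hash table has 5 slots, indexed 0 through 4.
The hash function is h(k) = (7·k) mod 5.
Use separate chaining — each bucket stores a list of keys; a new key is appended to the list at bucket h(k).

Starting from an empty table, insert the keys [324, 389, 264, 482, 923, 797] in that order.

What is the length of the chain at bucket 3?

3

Insert 324: h=3, bucket 3 empty -> new chain.
Insert 389: h=3, bucket 3 nonempty -> append to chain.
Insert 264: h=3, bucket 3 nonempty -> append to chain.
Insert 482: h=4, bucket 4 empty -> new chain.
Insert 923: h=1, bucket 1 empty -> new chain.
Insert 797: h=4, bucket 4 nonempty -> append to chain.
Final buckets:
0: ∅
1: 923
2: ∅
3: 324 -> 389 -> 264
4: 482 -> 797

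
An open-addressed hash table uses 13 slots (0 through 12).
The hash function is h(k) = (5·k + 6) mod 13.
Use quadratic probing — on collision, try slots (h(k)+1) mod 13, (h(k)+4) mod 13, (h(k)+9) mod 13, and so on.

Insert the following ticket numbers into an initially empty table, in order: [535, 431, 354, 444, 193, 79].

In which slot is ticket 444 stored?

535: h=3 => slot 3
431: h=3, probe 3,4 => slot 4
354: h=8 => slot 8
444: h=3, probe 3,4,7 => slot 7
193: h=9 => slot 9
79: h=11 => slot 11
Table: [∅, ∅, ∅, 535, 431, ∅, ∅, 444, 354, 193, ∅, 79, ∅]

7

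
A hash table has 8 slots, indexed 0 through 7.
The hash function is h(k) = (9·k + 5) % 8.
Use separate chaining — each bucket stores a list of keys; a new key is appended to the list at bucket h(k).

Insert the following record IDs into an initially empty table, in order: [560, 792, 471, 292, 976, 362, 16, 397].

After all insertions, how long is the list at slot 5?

4

560 -> bucket 5
792 -> bucket 5 (collision)
471 -> bucket 4
292 -> bucket 1
976 -> bucket 5 (collision)
362 -> bucket 7
16 -> bucket 5 (collision)
397 -> bucket 2
Final buckets:
0: —
1: 292
2: 397
3: —
4: 471
5: 560 -> 792 -> 976 -> 16
6: —
7: 362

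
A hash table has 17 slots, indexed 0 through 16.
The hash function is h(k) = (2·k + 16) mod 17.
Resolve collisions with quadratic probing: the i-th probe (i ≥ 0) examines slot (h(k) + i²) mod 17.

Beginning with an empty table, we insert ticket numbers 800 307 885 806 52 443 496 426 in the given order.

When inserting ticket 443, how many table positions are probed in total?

5

800: h=1 → slot 1
307: h=1, probe 1,2 → slot 2
885: h=1, probe 1,2,5 → slot 5
806: h=13 → slot 13
52: h=1, probe 1,2,5,10 → slot 10
443: h=1, probe 1,2,5,10,0 → slot 0
496: h=5, probe 5,6 → slot 6
426: h=1, probe 1,2,5,10,0,9 → slot 9
Table: [443, 800, 307, —, —, 885, 496, —, —, 426, 52, —, —, 806, —, —, —]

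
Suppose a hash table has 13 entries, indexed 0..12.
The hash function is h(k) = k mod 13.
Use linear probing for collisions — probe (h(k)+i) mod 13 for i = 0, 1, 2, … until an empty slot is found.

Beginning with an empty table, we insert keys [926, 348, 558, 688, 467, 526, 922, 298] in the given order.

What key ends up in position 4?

298

926: h=3 -> slot 3
348: h=10 -> slot 10
558: h=12 -> slot 12
688: h=12, probe 12,0 -> slot 0
467: h=12, probe 12,0,1 -> slot 1
526: h=6 -> slot 6
922: h=12, probe 12,0,1,2 -> slot 2
298: h=12, probe 12,0,1,2,3,4 -> slot 4
Table: [688, 467, 922, 926, 298, -, 526, -, -, -, 348, -, 558]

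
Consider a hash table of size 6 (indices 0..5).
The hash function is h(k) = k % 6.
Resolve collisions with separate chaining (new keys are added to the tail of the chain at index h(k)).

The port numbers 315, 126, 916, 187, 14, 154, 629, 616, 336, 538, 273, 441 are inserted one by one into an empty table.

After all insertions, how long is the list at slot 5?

1

315 → bucket 3
126 → bucket 0
916 → bucket 4
187 → bucket 1
14 → bucket 2
154 → bucket 4 (collision)
629 → bucket 5
616 → bucket 4 (collision)
336 → bucket 0 (collision)
538 → bucket 4 (collision)
273 → bucket 3 (collision)
441 → bucket 3 (collision)
Final buckets:
0: 126 -> 336
1: 187
2: 14
3: 315 -> 273 -> 441
4: 916 -> 154 -> 616 -> 538
5: 629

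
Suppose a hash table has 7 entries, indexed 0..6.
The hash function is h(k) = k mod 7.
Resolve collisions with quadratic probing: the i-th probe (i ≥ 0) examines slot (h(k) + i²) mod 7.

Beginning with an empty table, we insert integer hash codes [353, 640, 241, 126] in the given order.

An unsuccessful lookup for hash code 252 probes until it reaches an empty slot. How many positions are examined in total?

4

Insert 353: h=3, slot 3 empty => index 3.
Insert 640: h=3, slot 3 occupied => index 4.
Insert 241: h=3, slots 3,4 occupied => index 0.
Insert 126: h=0, slot 0 occupied => index 1.
Table: [241, 126, —, 353, 640, —, —]
Lookup 252: h=0, probe 0,1,4,2 → slot 2 empty, not found.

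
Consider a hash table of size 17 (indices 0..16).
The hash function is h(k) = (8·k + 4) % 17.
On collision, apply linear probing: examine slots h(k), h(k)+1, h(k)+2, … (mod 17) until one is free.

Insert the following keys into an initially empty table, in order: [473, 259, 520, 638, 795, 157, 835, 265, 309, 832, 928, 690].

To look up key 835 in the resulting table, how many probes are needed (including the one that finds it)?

473: h=14 -> slot 14
259: h=2 -> slot 2
520: h=16 -> slot 16
638: h=8 -> slot 8
795: h=6 -> slot 6
157: h=2, probe 2,3 -> slot 3
835: h=3, probe 3,4 -> slot 4
265: h=16, probe 16,0 -> slot 0
309: h=11 -> slot 11
832: h=13 -> slot 13
928: h=16, probe 16,0,1 -> slot 1
690: h=16, probe 16,0,1,2,3,4,5 -> slot 5
Table: [265, 928, 259, 157, 835, 690, 795, ∅, 638, ∅, ∅, 309, ∅, 832, 473, ∅, 520]
Lookup 835: h=3, probe 3,4 → found at 4.

2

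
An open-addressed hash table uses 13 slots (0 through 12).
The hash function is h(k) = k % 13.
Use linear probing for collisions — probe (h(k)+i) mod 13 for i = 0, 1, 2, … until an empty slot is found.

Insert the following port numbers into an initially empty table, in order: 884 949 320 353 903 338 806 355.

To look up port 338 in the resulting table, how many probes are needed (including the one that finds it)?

4

884: h=0 -> slot 0
949: h=0, probe 0,1 -> slot 1
320: h=8 -> slot 8
353: h=2 -> slot 2
903: h=6 -> slot 6
338: h=0, probe 0,1,2,3 -> slot 3
806: h=0, probe 0,1,2,3,4 -> slot 4
355: h=4, probe 4,5 -> slot 5
Table: [884, 949, 353, 338, 806, 355, 903, ∅, 320, ∅, ∅, ∅, ∅]
Lookup 338: h=0, probe 0,1,2,3 → found at 3.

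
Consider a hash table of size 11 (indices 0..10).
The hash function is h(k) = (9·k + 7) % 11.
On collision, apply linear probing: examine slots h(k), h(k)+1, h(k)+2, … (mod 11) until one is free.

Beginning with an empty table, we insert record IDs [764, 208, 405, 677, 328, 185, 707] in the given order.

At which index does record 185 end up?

2

764: h=8 → slot 8
208: h=9 → slot 9
405: h=0 → slot 0
677: h=6 → slot 6
328: h=0, probe 0,1 → slot 1
185: h=0, probe 0,1,2 → slot 2
707: h=1, probe 1,2,3 → slot 3
Table: [405, 328, 185, 707, —, —, 677, —, 764, 208, —]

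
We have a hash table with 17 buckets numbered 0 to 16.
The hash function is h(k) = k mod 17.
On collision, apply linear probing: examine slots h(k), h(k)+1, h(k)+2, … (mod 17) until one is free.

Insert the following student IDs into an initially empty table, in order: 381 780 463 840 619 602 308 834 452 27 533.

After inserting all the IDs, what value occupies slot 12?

Insert 381: h=7, slot 7 empty -> index 7.
Insert 780: h=15, slot 15 empty -> index 15.
Insert 463: h=4, slot 4 empty -> index 4.
Insert 840: h=7, slot 7 occupied -> index 8.
Insert 619: h=7, slots 7,8 occupied -> index 9.
Insert 602: h=7, slots 7,8,9 occupied -> index 10.
Insert 308: h=2, slot 2 empty -> index 2.
Insert 834: h=1, slot 1 empty -> index 1.
Insert 452: h=10, slot 10 occupied -> index 11.
Insert 27: h=10, slots 10,11 occupied -> index 12.
Insert 533: h=6, slot 6 empty -> index 6.
Table: [_, 834, 308, _, 463, _, 533, 381, 840, 619, 602, 452, 27, _, _, 780, _]

27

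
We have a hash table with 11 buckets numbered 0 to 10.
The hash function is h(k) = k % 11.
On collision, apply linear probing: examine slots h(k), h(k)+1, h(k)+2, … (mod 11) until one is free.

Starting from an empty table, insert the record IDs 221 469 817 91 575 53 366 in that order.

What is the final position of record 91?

221: h=1 => slot 1
469: h=7 => slot 7
817: h=3 => slot 3
91: h=3, probe 3,4 => slot 4
575: h=3, probe 3,4,5 => slot 5
53: h=9 => slot 9
366: h=3, probe 3,4,5,6 => slot 6
Table: [-, 221, -, 817, 91, 575, 366, 469, -, 53, -]

4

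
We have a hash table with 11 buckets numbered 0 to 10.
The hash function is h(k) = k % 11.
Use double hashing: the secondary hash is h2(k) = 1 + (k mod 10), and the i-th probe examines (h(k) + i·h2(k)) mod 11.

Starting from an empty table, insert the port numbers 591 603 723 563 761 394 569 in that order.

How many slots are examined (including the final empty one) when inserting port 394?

591 hashes to 8; slot 8 is free → place at 8.
603 hashes to 9; slot 9 is free → place at 9.
723 hashes to 8, h2=4; 8 taken → place at 1.
563 hashes to 2; slot 2 is free → place at 2.
761 hashes to 2, h2=2; 2 taken → place at 4.
394 hashes to 9, h2=5; 9 taken → place at 3.
569 hashes to 8, h2=10; 8 taken → place at 7.
Table: [∅, 723, 563, 394, 761, ∅, ∅, 569, 591, 603, ∅]

2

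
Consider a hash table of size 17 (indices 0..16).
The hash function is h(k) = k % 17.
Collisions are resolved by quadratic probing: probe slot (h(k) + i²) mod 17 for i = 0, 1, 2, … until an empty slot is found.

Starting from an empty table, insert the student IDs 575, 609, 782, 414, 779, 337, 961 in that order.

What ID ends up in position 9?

961

575 hashes to 14; slot 14 is free -> place at 14.
609 hashes to 14; 14 taken -> place at 15.
782 hashes to 0; slot 0 is free -> place at 0.
414 hashes to 6; slot 6 is free -> place at 6.
779 hashes to 14; 14,15 taken -> place at 1.
337 hashes to 14; 14,15,1,6 taken -> place at 13.
961 hashes to 9; slot 9 is free -> place at 9.
Table: [782, 779, -, -, -, -, 414, -, -, 961, -, -, -, 337, 575, 609, -]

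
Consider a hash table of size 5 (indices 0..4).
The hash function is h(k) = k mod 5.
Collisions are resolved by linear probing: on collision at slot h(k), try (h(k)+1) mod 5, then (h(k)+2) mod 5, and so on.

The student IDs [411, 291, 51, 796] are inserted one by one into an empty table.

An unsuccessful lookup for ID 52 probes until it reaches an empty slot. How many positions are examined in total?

Insert 411: h=1, slot 1 empty -> index 1.
Insert 291: h=1, slot 1 occupied -> index 2.
Insert 51: h=1, slots 1,2 occupied -> index 3.
Insert 796: h=1, slots 1,2,3 occupied -> index 4.
Table: [∅, 411, 291, 51, 796]
Lookup 52: h=2, probe 2,3,4,0 → slot 0 empty, not found.

4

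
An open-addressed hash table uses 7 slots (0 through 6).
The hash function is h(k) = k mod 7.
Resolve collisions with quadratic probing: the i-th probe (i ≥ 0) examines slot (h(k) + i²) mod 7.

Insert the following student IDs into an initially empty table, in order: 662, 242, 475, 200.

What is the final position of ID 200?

1

Insert 662: h=4, slot 4 empty → index 4.
Insert 242: h=4, slot 4 occupied → index 5.
Insert 475: h=6, slot 6 empty → index 6.
Insert 200: h=4, slots 4,5 occupied → index 1.
Table: [∅, 200, ∅, ∅, 662, 242, 475]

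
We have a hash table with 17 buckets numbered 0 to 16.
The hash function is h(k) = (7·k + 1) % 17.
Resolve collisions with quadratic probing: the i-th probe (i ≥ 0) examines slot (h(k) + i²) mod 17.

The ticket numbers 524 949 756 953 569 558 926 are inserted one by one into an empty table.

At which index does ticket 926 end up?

10

524: h=14 => slot 14
949: h=14, probe 14,15 => slot 15
756: h=6 => slot 6
953: h=8 => slot 8
569: h=6, probe 6,7 => slot 7
558: h=14, probe 14,15,1 => slot 1
926: h=6, probe 6,7,10 => slot 10
Table: [., 558, ., ., ., ., 756, 569, 953, ., 926, ., ., ., 524, 949, .]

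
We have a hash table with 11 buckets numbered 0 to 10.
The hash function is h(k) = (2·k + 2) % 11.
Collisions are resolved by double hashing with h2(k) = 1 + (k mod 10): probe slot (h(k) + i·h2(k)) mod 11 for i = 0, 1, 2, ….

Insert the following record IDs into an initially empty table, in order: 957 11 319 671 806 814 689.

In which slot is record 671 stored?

6

957: h=2 → slot 2
11: h=2, h2=2, probe 2,4 → slot 4
319: h=2, h2=10, probe 2,1 → slot 1
671: h=2, h2=2, probe 2,4,6 → slot 6
806: h=8 → slot 8
814: h=2, h2=5, probe 2,7 → slot 7
689: h=5 → slot 5
Table: [_, 319, 957, _, 11, 689, 671, 814, 806, _, _]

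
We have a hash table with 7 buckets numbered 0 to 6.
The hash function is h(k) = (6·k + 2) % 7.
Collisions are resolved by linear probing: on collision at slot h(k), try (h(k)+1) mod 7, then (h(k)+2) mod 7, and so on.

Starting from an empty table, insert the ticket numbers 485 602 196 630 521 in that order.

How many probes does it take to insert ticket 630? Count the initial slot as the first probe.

3

485 hashes to 0; slot 0 is free => place at 0.
602 hashes to 2; slot 2 is free => place at 2.
196 hashes to 2; 2 taken => place at 3.
630 hashes to 2; 2,3 taken => place at 4.
521 hashes to 6; slot 6 is free => place at 6.
Table: [485, ∅, 602, 196, 630, ∅, 521]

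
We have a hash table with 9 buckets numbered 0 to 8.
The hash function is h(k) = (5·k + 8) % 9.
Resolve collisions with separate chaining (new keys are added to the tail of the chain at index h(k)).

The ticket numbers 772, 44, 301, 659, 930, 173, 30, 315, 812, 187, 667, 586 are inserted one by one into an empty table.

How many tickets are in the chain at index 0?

Insert 772: h=7, bucket 7 empty -> new chain.
Insert 44: h=3, bucket 3 empty -> new chain.
Insert 301: h=1, bucket 1 empty -> new chain.
Insert 659: h=0, bucket 0 empty -> new chain.
Insert 930: h=5, bucket 5 empty -> new chain.
Insert 173: h=0, bucket 0 nonempty -> append to chain.
Insert 30: h=5, bucket 5 nonempty -> append to chain.
Insert 315: h=8, bucket 8 empty -> new chain.
Insert 812: h=0, bucket 0 nonempty -> append to chain.
Insert 187: h=7, bucket 7 nonempty -> append to chain.
Insert 667: h=4, bucket 4 empty -> new chain.
Insert 586: h=4, bucket 4 nonempty -> append to chain.
Final buckets:
0: 659 -> 173 -> 812
1: 301
2: .
3: 44
4: 667 -> 586
5: 930 -> 30
6: .
7: 772 -> 187
8: 315

3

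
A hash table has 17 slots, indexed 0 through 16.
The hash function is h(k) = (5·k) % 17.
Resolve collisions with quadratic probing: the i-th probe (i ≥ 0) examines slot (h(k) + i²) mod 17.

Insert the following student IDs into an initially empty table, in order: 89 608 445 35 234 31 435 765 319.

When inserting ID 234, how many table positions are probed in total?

89 hashes to 3; slot 3 is free → place at 3.
608 hashes to 14; slot 14 is free → place at 14.
445 hashes to 15; slot 15 is free → place at 15.
35 hashes to 5; slot 5 is free → place at 5.
234 hashes to 14; 14,15 taken → place at 1.
31 hashes to 2; slot 2 is free → place at 2.
435 hashes to 16; slot 16 is free → place at 16.
765 hashes to 0; slot 0 is free → place at 0.
319 hashes to 14; 14,15,1 taken → place at 6.
Table: [765, 234, 31, 89, ∅, 35, 319, ∅, ∅, ∅, ∅, ∅, ∅, ∅, 608, 445, 435]

3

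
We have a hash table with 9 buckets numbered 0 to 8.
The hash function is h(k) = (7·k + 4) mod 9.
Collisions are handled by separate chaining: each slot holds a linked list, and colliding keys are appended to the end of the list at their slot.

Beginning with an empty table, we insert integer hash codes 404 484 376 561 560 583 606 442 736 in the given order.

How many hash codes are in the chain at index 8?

4

404 → bucket 6
484 → bucket 8
376 → bucket 8 (collision)
561 → bucket 7
560 → bucket 0
583 → bucket 8 (collision)
606 → bucket 7 (collision)
442 → bucket 2
736 → bucket 8 (collision)
Final buckets:
0: 560
1: —
2: 442
3: —
4: —
5: —
6: 404
7: 561 -> 606
8: 484 -> 376 -> 583 -> 736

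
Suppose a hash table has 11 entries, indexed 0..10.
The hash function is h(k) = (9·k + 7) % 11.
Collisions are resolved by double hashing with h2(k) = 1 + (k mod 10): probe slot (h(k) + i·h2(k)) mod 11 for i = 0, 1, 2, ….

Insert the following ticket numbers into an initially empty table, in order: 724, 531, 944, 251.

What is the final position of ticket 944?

Insert 724: h=0, slot 0 empty -> index 0.
Insert 531: h=1, slot 1 empty -> index 1.
Insert 944: h=0, h2=5, slot 0 occupied -> index 5.
Insert 251: h=0, h2=2, slot 0 occupied -> index 2.
Table: [724, 531, 251, _, _, 944, _, _, _, _, _]

5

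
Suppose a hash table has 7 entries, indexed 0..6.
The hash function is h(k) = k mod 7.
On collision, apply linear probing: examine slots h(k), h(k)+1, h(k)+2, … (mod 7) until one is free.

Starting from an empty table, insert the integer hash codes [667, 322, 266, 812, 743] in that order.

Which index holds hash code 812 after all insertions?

3

667: h=2 => slot 2
322: h=0 => slot 0
266: h=0, probe 0,1 => slot 1
812: h=0, probe 0,1,2,3 => slot 3
743: h=1, probe 1,2,3,4 => slot 4
Table: [322, 266, 667, 812, 743, -, -]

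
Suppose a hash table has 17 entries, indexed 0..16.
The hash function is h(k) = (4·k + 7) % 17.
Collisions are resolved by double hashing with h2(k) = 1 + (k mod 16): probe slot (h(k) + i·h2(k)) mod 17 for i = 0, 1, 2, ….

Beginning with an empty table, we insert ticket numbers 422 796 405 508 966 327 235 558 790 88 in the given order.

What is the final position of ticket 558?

422 hashes to 12; slot 12 is free → place at 12.
796 hashes to 12, h2=13; 12 taken → place at 8.
405 hashes to 12, h2=6; 12 taken → place at 1.
508 hashes to 16; slot 16 is free → place at 16.
966 hashes to 12, h2=7; 12 taken → place at 2.
327 hashes to 6; slot 6 is free → place at 6.
235 hashes to 12, h2=12; 12 taken → place at 7.
558 hashes to 12, h2=15; 12 taken → place at 10.
790 hashes to 5; slot 5 is free → place at 5.
88 hashes to 2, h2=9; 2 taken → place at 11.
Table: [., 405, 966, ., ., 790, 327, 235, 796, ., 558, 88, 422, ., ., ., 508]

10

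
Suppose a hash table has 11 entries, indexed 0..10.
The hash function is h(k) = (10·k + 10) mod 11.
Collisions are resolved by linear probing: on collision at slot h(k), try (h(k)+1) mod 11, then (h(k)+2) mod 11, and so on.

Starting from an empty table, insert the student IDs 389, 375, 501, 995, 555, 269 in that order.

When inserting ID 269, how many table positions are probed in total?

4

Insert 389: h=6, slot 6 empty -> index 6.
Insert 375: h=9, slot 9 empty -> index 9.
Insert 501: h=4, slot 4 empty -> index 4.
Insert 995: h=5, slot 5 empty -> index 5.
Insert 555: h=5, slots 5,6 occupied -> index 7.
Insert 269: h=5, slots 5,6,7 occupied -> index 8.
Table: [∅, ∅, ∅, ∅, 501, 995, 389, 555, 269, 375, ∅]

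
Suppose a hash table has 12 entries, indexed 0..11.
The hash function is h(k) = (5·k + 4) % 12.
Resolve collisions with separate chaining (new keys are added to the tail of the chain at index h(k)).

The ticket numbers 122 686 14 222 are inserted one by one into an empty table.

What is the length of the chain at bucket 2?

122 -> bucket 2
686 -> bucket 2 (collision)
14 -> bucket 2 (collision)
222 -> bucket 10
Final buckets:
0: —
1: —
2: 122 -> 686 -> 14
3: —
4: —
5: —
6: —
7: —
8: —
9: —
10: 222
11: —

3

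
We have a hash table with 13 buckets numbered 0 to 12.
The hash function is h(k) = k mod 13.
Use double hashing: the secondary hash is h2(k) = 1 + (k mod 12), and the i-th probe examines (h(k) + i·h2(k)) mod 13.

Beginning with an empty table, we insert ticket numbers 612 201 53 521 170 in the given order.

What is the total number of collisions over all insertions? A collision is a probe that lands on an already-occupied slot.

4

Insert 612: h=1, slot 1 empty → index 1.
Insert 201: h=6, slot 6 empty → index 6.
Insert 53: h=1, h2=6, slot 1 occupied → index 7.
Insert 521: h=1, h2=6, slots 1,7 occupied → index 0.
Insert 170: h=1, h2=3, slot 1 occupied → index 4.
Table: [521, 612, —, —, 170, —, 201, 53, —, —, —, —, —]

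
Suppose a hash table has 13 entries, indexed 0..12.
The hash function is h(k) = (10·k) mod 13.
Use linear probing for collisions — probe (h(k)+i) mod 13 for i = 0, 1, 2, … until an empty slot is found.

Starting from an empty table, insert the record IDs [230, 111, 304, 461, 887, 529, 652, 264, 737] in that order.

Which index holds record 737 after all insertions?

2

230: h=12 -> slot 12
111: h=5 -> slot 5
304: h=11 -> slot 11
461: h=8 -> slot 8
887: h=4 -> slot 4
529: h=12, probe 12,0 -> slot 0
652: h=7 -> slot 7
264: h=1 -> slot 1
737: h=12, probe 12,0,1,2 -> slot 2
Table: [529, 264, 737, _, 887, 111, _, 652, 461, _, _, 304, 230]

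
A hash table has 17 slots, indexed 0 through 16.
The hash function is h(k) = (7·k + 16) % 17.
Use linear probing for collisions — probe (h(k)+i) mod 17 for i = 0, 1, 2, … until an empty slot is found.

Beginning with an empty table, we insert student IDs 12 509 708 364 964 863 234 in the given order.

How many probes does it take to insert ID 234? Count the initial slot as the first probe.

Insert 12: h=15, slot 15 empty → index 15.
Insert 509: h=9, slot 9 empty → index 9.
Insert 708: h=8, slot 8 empty → index 8.
Insert 364: h=14, slot 14 empty → index 14.
Insert 964: h=15, slot 15 occupied → index 16.
Insert 863: h=5, slot 5 empty → index 5.
Insert 234: h=5, slot 5 occupied → index 6.
Table: [∅, ∅, ∅, ∅, ∅, 863, 234, ∅, 708, 509, ∅, ∅, ∅, ∅, 364, 12, 964]

2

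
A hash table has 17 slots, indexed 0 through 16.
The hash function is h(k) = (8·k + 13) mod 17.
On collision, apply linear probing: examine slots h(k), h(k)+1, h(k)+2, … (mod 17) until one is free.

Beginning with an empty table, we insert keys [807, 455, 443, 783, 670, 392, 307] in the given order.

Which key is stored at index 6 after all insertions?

392

807: h=9 -> slot 9
455: h=15 -> slot 15
443: h=4 -> slot 4
783: h=4, probe 4,5 -> slot 5
670: h=1 -> slot 1
392: h=4, probe 4,5,6 -> slot 6
307: h=4, probe 4,5,6,7 -> slot 7
Table: [-, 670, -, -, 443, 783, 392, 307, -, 807, -, -, -, -, -, 455, -]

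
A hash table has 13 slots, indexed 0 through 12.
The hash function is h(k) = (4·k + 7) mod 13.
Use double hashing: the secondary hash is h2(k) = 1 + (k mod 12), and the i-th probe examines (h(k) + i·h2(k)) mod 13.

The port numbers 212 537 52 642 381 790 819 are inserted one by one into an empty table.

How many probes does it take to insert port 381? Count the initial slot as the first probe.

3

Insert 212: h=10, slot 10 empty => index 10.
Insert 537: h=10, h2=10, slot 10 occupied => index 7.
Insert 52: h=7, h2=5, slot 7 occupied => index 12.
Insert 642: h=1, slot 1 empty => index 1.
Insert 381: h=10, h2=10, slots 10,7 occupied => index 4.
Insert 790: h=8, slot 8 empty => index 8.
Insert 819: h=7, h2=4, slot 7 occupied => index 11.
Table: [_, 642, _, _, 381, _, _, 537, 790, _, 212, 819, 52]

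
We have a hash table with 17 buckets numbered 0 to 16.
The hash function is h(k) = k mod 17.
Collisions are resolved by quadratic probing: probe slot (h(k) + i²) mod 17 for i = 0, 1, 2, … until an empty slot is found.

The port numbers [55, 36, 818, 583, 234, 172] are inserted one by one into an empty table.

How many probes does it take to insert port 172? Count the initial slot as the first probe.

3

55: h=4 => slot 4
36: h=2 => slot 2
818: h=2, probe 2,3 => slot 3
583: h=5 => slot 5
234: h=13 => slot 13
172: h=2, probe 2,3,6 => slot 6
Table: [∅, ∅, 36, 818, 55, 583, 172, ∅, ∅, ∅, ∅, ∅, ∅, 234, ∅, ∅, ∅]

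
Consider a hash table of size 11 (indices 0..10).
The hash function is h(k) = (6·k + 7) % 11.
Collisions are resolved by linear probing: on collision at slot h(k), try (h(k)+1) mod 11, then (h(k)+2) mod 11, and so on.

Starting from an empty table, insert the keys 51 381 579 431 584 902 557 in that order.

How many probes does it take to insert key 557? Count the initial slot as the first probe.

6

51: h=5 => slot 5
381: h=5, probe 5,6 => slot 6
579: h=5, probe 5,6,7 => slot 7
431: h=8 => slot 8
584: h=2 => slot 2
902: h=7, probe 7,8,9 => slot 9
557: h=5, probe 5,6,7,8,9,10 => slot 10
Table: [_, _, 584, _, _, 51, 381, 579, 431, 902, 557]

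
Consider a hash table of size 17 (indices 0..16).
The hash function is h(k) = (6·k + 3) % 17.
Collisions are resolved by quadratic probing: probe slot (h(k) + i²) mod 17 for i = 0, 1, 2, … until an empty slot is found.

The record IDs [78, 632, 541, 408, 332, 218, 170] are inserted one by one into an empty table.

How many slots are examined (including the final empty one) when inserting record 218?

78: h=12 → slot 12
632: h=4 → slot 4
541: h=2 → slot 2
408: h=3 → slot 3
332: h=6 → slot 6
218: h=2, probe 2,3,6,11 → slot 11
170: h=3, probe 3,4,7 → slot 7
Table: [∅, ∅, 541, 408, 632, ∅, 332, 170, ∅, ∅, ∅, 218, 78, ∅, ∅, ∅, ∅]

4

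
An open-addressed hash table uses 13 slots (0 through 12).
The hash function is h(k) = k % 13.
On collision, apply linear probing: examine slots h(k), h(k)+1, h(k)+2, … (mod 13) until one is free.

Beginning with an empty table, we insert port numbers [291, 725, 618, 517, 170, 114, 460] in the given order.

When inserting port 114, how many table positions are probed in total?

3

291 hashes to 5; slot 5 is free => place at 5.
725 hashes to 10; slot 10 is free => place at 10.
618 hashes to 7; slot 7 is free => place at 7.
517 hashes to 10; 10 taken => place at 11.
170 hashes to 1; slot 1 is free => place at 1.
114 hashes to 10; 10,11 taken => place at 12.
460 hashes to 5; 5 taken => place at 6.
Table: [., 170, ., ., ., 291, 460, 618, ., ., 725, 517, 114]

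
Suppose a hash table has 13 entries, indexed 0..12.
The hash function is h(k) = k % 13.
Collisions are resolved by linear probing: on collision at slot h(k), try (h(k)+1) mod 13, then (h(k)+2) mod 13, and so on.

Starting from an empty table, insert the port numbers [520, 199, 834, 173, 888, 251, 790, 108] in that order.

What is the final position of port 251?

7

520 hashes to 0; slot 0 is free => place at 0.
199 hashes to 4; slot 4 is free => place at 4.
834 hashes to 2; slot 2 is free => place at 2.
173 hashes to 4; 4 taken => place at 5.
888 hashes to 4; 4,5 taken => place at 6.
251 hashes to 4; 4,5,6 taken => place at 7.
790 hashes to 10; slot 10 is free => place at 10.
108 hashes to 4; 4,5,6,7 taken => place at 8.
Table: [520, -, 834, -, 199, 173, 888, 251, 108, -, 790, -, -]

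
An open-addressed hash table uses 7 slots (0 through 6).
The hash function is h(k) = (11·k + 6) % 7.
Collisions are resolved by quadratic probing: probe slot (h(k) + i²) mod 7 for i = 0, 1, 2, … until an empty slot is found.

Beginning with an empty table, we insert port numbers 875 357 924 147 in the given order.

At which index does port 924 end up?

Insert 875: h=6, slot 6 empty → index 6.
Insert 357: h=6, slot 6 occupied → index 0.
Insert 924: h=6, slots 6,0 occupied → index 3.
Insert 147: h=6, slots 6,0,3 occupied → index 1.
Table: [357, 147, ∅, 924, ∅, ∅, 875]

3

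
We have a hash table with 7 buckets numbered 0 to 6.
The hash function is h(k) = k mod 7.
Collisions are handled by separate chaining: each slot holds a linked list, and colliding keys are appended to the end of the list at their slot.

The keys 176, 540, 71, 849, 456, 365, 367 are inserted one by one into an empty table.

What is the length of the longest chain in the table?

Insert 176: h=1, bucket 1 empty -> new chain.
Insert 540: h=1, bucket 1 nonempty -> append to chain.
Insert 71: h=1, bucket 1 nonempty -> append to chain.
Insert 849: h=2, bucket 2 empty -> new chain.
Insert 456: h=1, bucket 1 nonempty -> append to chain.
Insert 365: h=1, bucket 1 nonempty -> append to chain.
Insert 367: h=3, bucket 3 empty -> new chain.
Final buckets:
0: —
1: 176 -> 540 -> 71 -> 456 -> 365
2: 849
3: 367
4: —
5: —
6: —

5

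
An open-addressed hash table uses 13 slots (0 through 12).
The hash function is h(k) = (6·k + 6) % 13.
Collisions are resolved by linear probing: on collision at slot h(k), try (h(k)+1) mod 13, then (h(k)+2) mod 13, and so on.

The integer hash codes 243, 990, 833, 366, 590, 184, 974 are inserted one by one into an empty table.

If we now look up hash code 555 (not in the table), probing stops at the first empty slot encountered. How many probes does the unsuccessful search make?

243: h=8 → slot 8
990: h=5 → slot 5
833: h=12 → slot 12
366: h=5, probe 5,6 → slot 6
590: h=10 → slot 10
184: h=5, probe 5,6,7 → slot 7
974: h=0 → slot 0
Table: [974, _, _, _, _, 990, 366, 184, 243, _, 590, _, 833]
Lookup 555: h=8, probe 8,9 → slot 9 empty, not found.

2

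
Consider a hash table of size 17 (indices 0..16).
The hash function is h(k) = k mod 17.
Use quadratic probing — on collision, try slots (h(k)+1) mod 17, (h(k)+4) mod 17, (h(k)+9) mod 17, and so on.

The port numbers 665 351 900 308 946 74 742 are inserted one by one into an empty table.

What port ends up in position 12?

946

Insert 665: h=2, slot 2 empty -> index 2.
Insert 351: h=11, slot 11 empty -> index 11.
Insert 900: h=16, slot 16 empty -> index 16.
Insert 308: h=2, slot 2 occupied -> index 3.
Insert 946: h=11, slot 11 occupied -> index 12.
Insert 74: h=6, slot 6 empty -> index 6.
Insert 742: h=11, slots 11,12 occupied -> index 15.
Table: [—, —, 665, 308, —, —, 74, —, —, —, —, 351, 946, —, —, 742, 900]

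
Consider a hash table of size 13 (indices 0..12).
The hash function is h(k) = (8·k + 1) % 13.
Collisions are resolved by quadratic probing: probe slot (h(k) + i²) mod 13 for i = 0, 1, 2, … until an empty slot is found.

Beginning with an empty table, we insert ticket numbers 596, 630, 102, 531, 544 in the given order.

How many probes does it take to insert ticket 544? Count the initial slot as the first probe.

4

596: h=11 => slot 11
630: h=10 => slot 10
102: h=11, probe 11,12 => slot 12
531: h=11, probe 11,12,2 => slot 2
544: h=11, probe 11,12,2,7 => slot 7
Table: [_, _, 531, _, _, _, _, 544, _, _, 630, 596, 102]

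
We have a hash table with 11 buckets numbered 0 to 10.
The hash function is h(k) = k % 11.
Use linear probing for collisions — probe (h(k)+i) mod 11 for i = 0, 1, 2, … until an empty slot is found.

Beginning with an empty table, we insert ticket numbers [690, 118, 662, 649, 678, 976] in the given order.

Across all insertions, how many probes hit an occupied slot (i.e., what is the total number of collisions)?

3

690 hashes to 8; slot 8 is free => place at 8.
118 hashes to 8; 8 taken => place at 9.
662 hashes to 2; slot 2 is free => place at 2.
649 hashes to 0; slot 0 is free => place at 0.
678 hashes to 7; slot 7 is free => place at 7.
976 hashes to 8; 8,9 taken => place at 10.
Table: [649, ∅, 662, ∅, ∅, ∅, ∅, 678, 690, 118, 976]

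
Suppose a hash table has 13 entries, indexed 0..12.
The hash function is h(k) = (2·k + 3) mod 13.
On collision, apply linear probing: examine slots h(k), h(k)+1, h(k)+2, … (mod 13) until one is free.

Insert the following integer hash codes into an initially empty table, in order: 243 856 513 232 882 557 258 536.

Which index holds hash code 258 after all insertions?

Insert 243: h=8, slot 8 empty -> index 8.
Insert 856: h=12, slot 12 empty -> index 12.
Insert 513: h=2, slot 2 empty -> index 2.
Insert 232: h=12, slot 12 occupied -> index 0.
Insert 882: h=12, slots 12,0 occupied -> index 1.
Insert 557: h=12, slots 12,0,1,2 occupied -> index 3.
Insert 258: h=12, slots 12,0,1,2,3 occupied -> index 4.
Insert 536: h=9, slot 9 empty -> index 9.
Table: [232, 882, 513, 557, 258, —, —, —, 243, 536, —, —, 856]

4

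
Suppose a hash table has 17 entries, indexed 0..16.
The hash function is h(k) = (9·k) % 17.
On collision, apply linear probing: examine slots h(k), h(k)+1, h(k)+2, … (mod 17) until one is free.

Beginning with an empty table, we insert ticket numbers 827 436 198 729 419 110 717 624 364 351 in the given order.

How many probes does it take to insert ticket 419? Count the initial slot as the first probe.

827: h=14 => slot 14
436: h=14, probe 14,15 => slot 15
198: h=14, probe 14,15,16 => slot 16
729: h=16, probe 16,0 => slot 0
419: h=14, probe 14,15,16,0,1 => slot 1
110: h=4 => slot 4
717: h=10 => slot 10
624: h=6 => slot 6
364: h=12 => slot 12
351: h=14, probe 14,15,16,0,1,2 => slot 2
Table: [729, 419, 351, _, 110, _, 624, _, _, _, 717, _, 364, _, 827, 436, 198]

5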